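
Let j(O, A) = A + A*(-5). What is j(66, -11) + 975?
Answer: 1019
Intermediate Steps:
j(O, A) = -4*A (j(O, A) = A - 5*A = -4*A)
j(66, -11) + 975 = -4*(-11) + 975 = 44 + 975 = 1019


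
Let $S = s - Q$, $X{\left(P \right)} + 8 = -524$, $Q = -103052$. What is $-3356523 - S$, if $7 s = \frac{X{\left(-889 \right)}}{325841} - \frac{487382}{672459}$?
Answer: $- \frac{758043760554594575}{219114713019} \approx -3.4596 \cdot 10^{6}$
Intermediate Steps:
$X{\left(P \right)} = -532$ ($X{\left(P \right)} = -8 - 524 = -532$)
$s = - \frac{22738112350}{219114713019}$ ($s = \frac{- \frac{532}{325841} - \frac{487382}{672459}}{7} = \frac{1}{7} \left(- \frac{159166786450}{219114713019}\right) = - \frac{22738112350}{219114713019} \approx -0.10377$)
$S = \frac{22580186667921638}{219114713019}$ ($S = - \frac{22738112350}{219114713019} - -103052 = - \frac{22738112350}{219114713019} + 103052 = \frac{22580186667921638}{219114713019} \approx 1.0305 \cdot 10^{5}$)
$-3356523 - S = -3356523 - \frac{22580186667921638}{219114713019} = - \frac{758043760554594575}{219114713019}$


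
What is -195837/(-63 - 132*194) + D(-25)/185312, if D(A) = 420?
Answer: 3025143997/396428696 ≈ 7.6310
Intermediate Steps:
-195837/(-63 - 132*194) + D(-25)/185312 = -195837/(-63 - 132*194) + 420/185312 = -195837/(-63 - 25608) + 420*(1/185312) = -195837/(-25671) + 105/46328 = -195837*(-1/25671) + 105/46328 = 65279/8557 + 105/46328 = 3025143997/396428696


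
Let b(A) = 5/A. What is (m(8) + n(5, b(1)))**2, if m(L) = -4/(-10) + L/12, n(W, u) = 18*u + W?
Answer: 2076481/225 ≈ 9228.8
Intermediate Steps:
n(W, u) = W + 18*u
m(L) = 2/5 + L/12 (m(L) = -4*(-1/10) + L*(1/12) = 2/5 + L/12)
(m(8) + n(5, b(1)))**2 = ((2/5 + (1/12)*8) + (5 + 18*(5/1)))**2 = ((2/5 + 2/3) + (5 + 18*(5*1)))**2 = (16/15 + (5 + 18*5))**2 = (16/15 + (5 + 90))**2 = (16/15 + 95)**2 = (1441/15)**2 = 2076481/225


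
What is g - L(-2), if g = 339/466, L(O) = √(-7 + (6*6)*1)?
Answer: 339/466 - √29 ≈ -4.6577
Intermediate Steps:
L(O) = √29 (L(O) = √(-7 + 36*1) = √(-7 + 36) = √29)
g = 339/466 (g = 339*(1/466) = 339/466 ≈ 0.72747)
g - L(-2) = 339/466 - √29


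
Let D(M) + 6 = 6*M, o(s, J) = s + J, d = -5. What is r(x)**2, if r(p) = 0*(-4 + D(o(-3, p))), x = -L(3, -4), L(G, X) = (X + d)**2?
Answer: 0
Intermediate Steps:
L(G, X) = (-5 + X)**2 (L(G, X) = (X - 5)**2 = (-5 + X)**2)
o(s, J) = J + s
D(M) = -6 + 6*M
x = -81 (x = -(-5 - 4)**2 = -1*(-9)**2 = -1*81 = -81)
r(p) = 0 (r(p) = 0*(-4 + (-6 + 6*(p - 3))) = 0*(-4 + (-6 + 6*(-3 + p))) = 0*(-4 + (-6 + (-18 + 6*p))) = 0*(-4 + (-24 + 6*p)) = 0*(-28 + 6*p) = 0)
r(x)**2 = 0**2 = 0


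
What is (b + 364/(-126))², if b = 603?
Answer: 29170801/81 ≈ 3.6013e+5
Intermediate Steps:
(b + 364/(-126))² = (603 + 364/(-126))² = (603 + 364*(-1/126))² = (603 - 26/9)² = (5401/9)² = 29170801/81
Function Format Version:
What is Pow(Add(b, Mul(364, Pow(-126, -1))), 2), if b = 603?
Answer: Rational(29170801, 81) ≈ 3.6013e+5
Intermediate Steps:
Pow(Add(b, Mul(364, Pow(-126, -1))), 2) = Pow(Add(603, Mul(364, Pow(-126, -1))), 2) = Pow(Add(603, Mul(364, Rational(-1, 126))), 2) = Pow(Add(603, Rational(-26, 9)), 2) = Pow(Rational(5401, 9), 2) = Rational(29170801, 81)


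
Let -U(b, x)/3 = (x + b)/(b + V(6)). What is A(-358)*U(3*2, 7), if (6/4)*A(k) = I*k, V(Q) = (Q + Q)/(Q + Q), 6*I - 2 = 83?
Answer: 395590/21 ≈ 18838.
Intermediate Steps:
I = 85/6 (I = ⅓ + (⅙)*83 = ⅓ + 83/6 = 85/6 ≈ 14.167)
V(Q) = 1 (V(Q) = (2*Q)/((2*Q)) = (2*Q)*(1/(2*Q)) = 1)
A(k) = 85*k/9 (A(k) = 2*(85*k/6)/3 = 85*k/9)
U(b, x) = -3*(b + x)/(1 + b) (U(b, x) = -3*(x + b)/(b + 1) = -3*(b + x)/(1 + b))
A(-358)*U(3*2, 7) = ((85/9)*(-358))*(3*(-3*2 - 1*7)/(1 + 3*2)) = -30430*(-1*6 - 7)/(3*(1 + 6)) = -30430*(-6 - 7)/(3*7) = -30430*(-13)/(3*7) = -30430/9*(-39/7) = 395590/21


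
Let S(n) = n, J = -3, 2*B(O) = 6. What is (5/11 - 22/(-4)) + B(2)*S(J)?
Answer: -67/22 ≈ -3.0455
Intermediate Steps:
B(O) = 3 (B(O) = (1/2)*6 = 3)
(5/11 - 22/(-4)) + B(2)*S(J) = (5/11 - 22/(-4)) + 3*(-3) = (5*(1/11) - 22*(-1/4)) - 9 = (5/11 + 11/2) - 9 = 131/22 - 9 = -67/22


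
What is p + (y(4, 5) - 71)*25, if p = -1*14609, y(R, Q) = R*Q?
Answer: -15884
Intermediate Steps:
y(R, Q) = Q*R
p = -14609
p + (y(4, 5) - 71)*25 = -14609 + (5*4 - 71)*25 = -14609 + (20 - 71)*25 = -14609 - 51*25 = -14609 - 1275 = -15884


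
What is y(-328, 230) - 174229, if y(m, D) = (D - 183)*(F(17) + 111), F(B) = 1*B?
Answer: -168213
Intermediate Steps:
F(B) = B
y(m, D) = -23424 + 128*D (y(m, D) = (D - 183)*(17 + 111) = (-183 + D)*128 = -23424 + 128*D)
y(-328, 230) - 174229 = (-23424 + 128*230) - 174229 = (-23424 + 29440) - 174229 = 6016 - 174229 = -168213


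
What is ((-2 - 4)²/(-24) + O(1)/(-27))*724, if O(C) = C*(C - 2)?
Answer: -28598/27 ≈ -1059.2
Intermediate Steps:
O(C) = C*(-2 + C)
((-2 - 4)²/(-24) + O(1)/(-27))*724 = ((-2 - 4)²/(-24) + (1*(-2 + 1))/(-27))*724 = ((-6)²*(-1/24) + (1*(-1))*(-1/27))*724 = (36*(-1/24) - 1*(-1/27))*724 = (-3/2 + 1/27)*724 = -79/54*724 = -28598/27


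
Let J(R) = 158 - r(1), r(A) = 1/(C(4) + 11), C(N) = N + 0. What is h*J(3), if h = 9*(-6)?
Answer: -42642/5 ≈ -8528.4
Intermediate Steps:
C(N) = N
r(A) = 1/15 (r(A) = 1/(4 + 11) = 1/15)
J(R) = 2369/15 (J(R) = 158 - 1*1/15 = 158 - 1/15 = 2369/15)
h = -54
h*J(3) = -54*2369/15 = -42642/5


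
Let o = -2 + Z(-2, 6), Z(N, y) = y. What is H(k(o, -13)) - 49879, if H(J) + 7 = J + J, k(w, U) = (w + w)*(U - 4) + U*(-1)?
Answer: -50132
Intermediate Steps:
o = 4 (o = -2 + 6 = 4)
k(w, U) = -U + 2*w*(-4 + U) (k(w, U) = (2*w)*(-4 + U) - U = 2*w*(-4 + U) - U = -U + 2*w*(-4 + U))
H(J) = -7 + 2*J (H(J) = -7 + (J + J) = -7 + 2*J)
H(k(o, -13)) - 49879 = (-7 + 2*(-1*(-13) - 8*4 + 2*(-13)*4)) - 49879 = (-7 + 2*(13 - 32 - 104)) - 49879 = (-7 + 2*(-123)) - 49879 = (-7 - 246) - 49879 = -253 - 49879 = -50132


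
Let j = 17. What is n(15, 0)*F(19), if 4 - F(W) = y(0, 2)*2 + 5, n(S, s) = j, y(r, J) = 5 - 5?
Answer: -17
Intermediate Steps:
y(r, J) = 0
n(S, s) = 17
F(W) = -1 (F(W) = 4 - (0*2 + 5) = 4 - (0 + 5) = 4 - 1*5 = 4 - 5 = -1)
n(15, 0)*F(19) = 17*(-1) = -17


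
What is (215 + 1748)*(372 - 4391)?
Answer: -7889297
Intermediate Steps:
(215 + 1748)*(372 - 4391) = 1963*(-4019) = -7889297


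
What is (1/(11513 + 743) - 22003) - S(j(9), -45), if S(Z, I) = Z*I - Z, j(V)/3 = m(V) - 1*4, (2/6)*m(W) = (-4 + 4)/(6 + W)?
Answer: -276434079/12256 ≈ -22555.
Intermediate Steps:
m(W) = 0 (m(W) = 3*((-4 + 4)/(6 + W)) = 3*(0/(6 + W)) = 3*0 = 0)
j(V) = -12 (j(V) = 3*(0 - 1*4) = 3*(0 - 4) = 3*(-4) = -12)
S(Z, I) = -Z + I*Z (S(Z, I) = I*Z - Z = -Z + I*Z)
(1/(11513 + 743) - 22003) - S(j(9), -45) = (1/(11513 + 743) - 22003) - (-12)*(-1 - 45) = (1/12256 - 22003) - (-12)*(-46) = (1/12256 - 22003) - 1*552 = -269668767/12256 - 552 = -276434079/12256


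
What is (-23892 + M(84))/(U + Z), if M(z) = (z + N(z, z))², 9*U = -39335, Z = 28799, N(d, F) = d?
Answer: 9747/54964 ≈ 0.17733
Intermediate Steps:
U = -39335/9 (U = (⅑)*(-39335) = -39335/9 ≈ -4370.6)
M(z) = 4*z² (M(z) = (z + z)² = (2*z)² = 4*z²)
(-23892 + M(84))/(U + Z) = (-23892 + 4*84²)/(-39335/9 + 28799) = (-23892 + 4*7056)/(219856/9) = (-23892 + 28224)*(9/219856) = 4332*(9/219856) = 9747/54964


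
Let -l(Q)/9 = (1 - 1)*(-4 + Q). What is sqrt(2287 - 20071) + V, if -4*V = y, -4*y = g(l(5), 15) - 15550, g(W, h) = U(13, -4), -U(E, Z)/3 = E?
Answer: -15589/16 + 6*I*sqrt(494) ≈ -974.31 + 133.36*I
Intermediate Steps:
U(E, Z) = -3*E
l(Q) = 0 (l(Q) = -9*(1 - 1)*(-4 + Q) = -0*(-4 + Q) = -9*0 = 0)
g(W, h) = -39 (g(W, h) = -3*13 = -39)
y = 15589/4 (y = -(-39 - 15550)/4 = -1/4*(-15589) = 15589/4 ≈ 3897.3)
V = -15589/16 (V = -1/4*15589/4 = -15589/16 ≈ -974.31)
sqrt(2287 - 20071) + V = sqrt(2287 - 20071) - 15589/16 = sqrt(-17784) - 15589/16 = 6*I*sqrt(494) - 15589/16 = -15589/16 + 6*I*sqrt(494)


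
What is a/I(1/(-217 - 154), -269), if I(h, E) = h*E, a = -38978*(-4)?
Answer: 57843352/269 ≈ 2.1503e+5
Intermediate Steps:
a = 155912
I(h, E) = E*h
a/I(1/(-217 - 154), -269) = 155912/((-269/(-217 - 154))) = 155912/((-269/(-371))) = 155912/((-269*(-1/371))) = 155912/(269/371) = 155912*(371/269) = 57843352/269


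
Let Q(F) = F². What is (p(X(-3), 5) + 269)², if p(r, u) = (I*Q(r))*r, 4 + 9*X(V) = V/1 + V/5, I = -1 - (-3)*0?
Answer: 603561908845009/8303765625 ≈ 72685.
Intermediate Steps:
I = -1 (I = -1 - 1*0 = -1 + 0 = -1)
X(V) = -4/9 + 2*V/15 (X(V) = -4/9 + (V/1 + V/5)/9 = -4/9 + (V*1 + V*(⅕))/9 = -4/9 + (V + V/5)/9 = -4/9 + (6*V/5)/9 = -4/9 + 2*V/15)
p(r, u) = -r³ (p(r, u) = (-r²)*r = -r³)
(p(X(-3), 5) + 269)² = (-(-4/9 + (2/15)*(-3))³ + 269)² = (-(-4/9 - ⅖)³ + 269)² = (-(-38/45)³ + 269)² = (-1*(-54872/91125) + 269)² = (54872/91125 + 269)² = (24567497/91125)² = 603561908845009/8303765625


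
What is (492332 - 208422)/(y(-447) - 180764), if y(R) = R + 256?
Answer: -56782/36191 ≈ -1.5690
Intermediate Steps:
y(R) = 256 + R
(492332 - 208422)/(y(-447) - 180764) = (492332 - 208422)/((256 - 447) - 180764) = 283910/(-191 - 180764) = 283910/(-180955) = 283910*(-1/180955) = -56782/36191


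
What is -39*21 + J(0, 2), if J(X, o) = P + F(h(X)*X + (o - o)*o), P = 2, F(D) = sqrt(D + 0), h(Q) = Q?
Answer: -817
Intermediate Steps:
F(D) = sqrt(D)
J(X, o) = 2 + sqrt(X**2) (J(X, o) = 2 + sqrt(X*X + (o - o)*o) = 2 + sqrt(X**2 + 0*o) = 2 + sqrt(X**2 + 0) = 2 + sqrt(X**2))
-39*21 + J(0, 2) = -39*21 + (2 + sqrt(0**2)) = -819 + (2 + sqrt(0)) = -819 + (2 + 0) = -819 + 2 = -817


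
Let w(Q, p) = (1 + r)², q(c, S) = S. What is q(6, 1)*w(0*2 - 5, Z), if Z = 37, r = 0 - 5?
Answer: 16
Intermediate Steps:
r = -5
w(Q, p) = 16 (w(Q, p) = (1 - 5)² = (-4)² = 16)
q(6, 1)*w(0*2 - 5, Z) = 1*16 = 16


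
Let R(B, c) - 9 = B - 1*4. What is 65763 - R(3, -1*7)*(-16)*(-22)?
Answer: 62947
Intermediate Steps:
R(B, c) = 5 + B (R(B, c) = 9 + (B - 1*4) = 9 + (B - 4) = 9 + (-4 + B) = 5 + B)
65763 - R(3, -1*7)*(-16)*(-22) = 65763 - (5 + 3)*(-16)*(-22) = 65763 - 8*(-16)*(-22) = 65763 - (-128)*(-22) = 65763 - 1*2816 = 65763 - 2816 = 62947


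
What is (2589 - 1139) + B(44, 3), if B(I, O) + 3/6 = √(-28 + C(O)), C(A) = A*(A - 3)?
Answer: 2899/2 + 2*I*√7 ≈ 1449.5 + 5.2915*I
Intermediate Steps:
C(A) = A*(-3 + A)
B(I, O) = -½ + √(-28 + O*(-3 + O))
(2589 - 1139) + B(44, 3) = (2589 - 1139) + (-½ + √(-28 + 3*(-3 + 3))) = 1450 + (-½ + √(-28 + 3*0)) = 1450 + (-½ + √(-28 + 0)) = 1450 + (-½ + √(-28)) = 1450 + (-½ + 2*I*√7) = 2899/2 + 2*I*√7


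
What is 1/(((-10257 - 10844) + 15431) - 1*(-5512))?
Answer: -1/158 ≈ -0.0063291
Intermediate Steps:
1/(((-10257 - 10844) + 15431) - 1*(-5512)) = 1/((-21101 + 15431) + 5512) = 1/(-5670 + 5512) = 1/(-158) = -1/158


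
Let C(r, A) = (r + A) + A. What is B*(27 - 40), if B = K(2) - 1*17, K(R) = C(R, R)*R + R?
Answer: 39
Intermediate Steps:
C(r, A) = r + 2*A (C(r, A) = (A + r) + A = r + 2*A)
K(R) = R + 3*R² (K(R) = (R + 2*R)*R + R = (3*R)*R + R = 3*R² + R = R + 3*R²)
B = -3 (B = 2*(1 + 3*2) - 1*17 = 2*(1 + 6) - 17 = 2*7 - 17 = 14 - 17 = -3)
B*(27 - 40) = -3*(27 - 40) = -3*(-13) = 39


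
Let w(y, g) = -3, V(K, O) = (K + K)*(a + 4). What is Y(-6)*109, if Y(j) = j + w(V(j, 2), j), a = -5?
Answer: -981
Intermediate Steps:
V(K, O) = -2*K (V(K, O) = (K + K)*(-5 + 4) = (2*K)*(-1) = -2*K)
Y(j) = -3 + j (Y(j) = j - 3 = -3 + j)
Y(-6)*109 = (-3 - 6)*109 = -9*109 = -981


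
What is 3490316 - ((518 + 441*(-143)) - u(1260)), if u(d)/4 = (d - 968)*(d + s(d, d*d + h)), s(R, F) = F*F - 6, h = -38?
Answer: 2943772430307325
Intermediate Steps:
s(R, F) = -6 + F² (s(R, F) = F² - 6 = -6 + F²)
u(d) = 4*(-968 + d)*(-6 + d + (-38 + d²)²) (u(d) = 4*((d - 968)*(d + (-6 + (d*d - 38)²))) = 4*((-968 + d)*(d + (-6 + (d² - 38)²))) = 4*((-968 + d)*(d + (-6 + (-38 + d²)²))) = 4*((-968 + d)*(-6 + d + (-38 + d²)²)) = 4*(-968 + d)*(-6 + d + (-38 + d²)²))
3490316 - ((518 + 441*(-143)) - u(1260)) = 3490316 - ((518 + 441*(-143)) - (-5567936 - 3872*1260⁴ - 304*1260³ + 4*1260⁵ + 1880*1260 + 294276*1260²)) = 3490316 - ((518 - 63063) - (-5567936 - 3872*2520473760000 - 304*2000376000 + 4*3175796937600000 + 2368800 + 294276*1587600)) = 3490316 - (-62545 - (-5567936 - 9759274398720000 - 608114304000 + 12703187750400000 + 2368800 + 467192577600)) = 3490316 - (-62545 - 1*2943772426754464) = 3490316 - (-62545 - 2943772426754464) = 3490316 - 1*(-2943772426817009) = 3490316 + 2943772426817009 = 2943772430307325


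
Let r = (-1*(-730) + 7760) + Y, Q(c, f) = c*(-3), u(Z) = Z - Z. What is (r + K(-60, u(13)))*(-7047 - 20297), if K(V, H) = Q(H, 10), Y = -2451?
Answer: -165130416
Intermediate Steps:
u(Z) = 0
Q(c, f) = -3*c
K(V, H) = -3*H
r = 6039 (r = (-1*(-730) + 7760) - 2451 = (730 + 7760) - 2451 = 8490 - 2451 = 6039)
(r + K(-60, u(13)))*(-7047 - 20297) = (6039 - 3*0)*(-7047 - 20297) = (6039 + 0)*(-27344) = 6039*(-27344) = -165130416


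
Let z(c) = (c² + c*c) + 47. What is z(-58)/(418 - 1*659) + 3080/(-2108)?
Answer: -3755995/127007 ≈ -29.573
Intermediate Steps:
z(c) = 47 + 2*c² (z(c) = (c² + c²) + 47 = 2*c² + 47 = 47 + 2*c²)
z(-58)/(418 - 1*659) + 3080/(-2108) = (47 + 2*(-58)²)/(418 - 1*659) + 3080/(-2108) = (47 + 2*3364)/(418 - 659) + 3080*(-1/2108) = (47 + 6728)/(-241) - 770/527 = 6775*(-1/241) - 770/527 = -6775/241 - 770/527 = -3755995/127007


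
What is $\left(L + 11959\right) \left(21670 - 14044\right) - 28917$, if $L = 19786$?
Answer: $242058453$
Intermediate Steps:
$\left(L + 11959\right) \left(21670 - 14044\right) - 28917 = \left(19786 + 11959\right) \left(21670 - 14044\right) - 28917 = 31745 \cdot 7626 - 28917 = 242087370 - 28917 = 242058453$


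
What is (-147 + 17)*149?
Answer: -19370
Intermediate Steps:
(-147 + 17)*149 = -130*149 = -19370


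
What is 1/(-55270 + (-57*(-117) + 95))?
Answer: -1/48506 ≈ -2.0616e-5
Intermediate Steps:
1/(-55270 + (-57*(-117) + 95)) = 1/(-55270 + (6669 + 95)) = 1/(-55270 + 6764) = 1/(-48506) = -1/48506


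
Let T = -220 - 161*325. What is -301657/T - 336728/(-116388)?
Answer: 4400218973/509633955 ≈ 8.6341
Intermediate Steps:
T = -52545 (T = -220 - 52325 = -52545)
-301657/T - 336728/(-116388) = -301657/(-52545) - 336728/(-116388) = -301657*(-1/52545) - 336728*(-1/116388) = 301657/52545 + 84182/29097 = 4400218973/509633955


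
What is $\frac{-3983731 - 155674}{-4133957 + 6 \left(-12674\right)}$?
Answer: $\frac{4139405}{4210001} \approx 0.98323$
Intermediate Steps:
$\frac{-3983731 - 155674}{-4133957 + 6 \left(-12674\right)} = - \frac{4139405}{-4133957 - 76044} = - \frac{4139405}{-4210001} = \left(-4139405\right) \left(- \frac{1}{4210001}\right) = \frac{4139405}{4210001}$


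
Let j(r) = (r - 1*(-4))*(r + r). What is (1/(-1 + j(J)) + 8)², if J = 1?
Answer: 5329/81 ≈ 65.790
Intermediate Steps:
j(r) = 2*r*(4 + r) (j(r) = (r + 4)*(2*r) = (4 + r)*(2*r) = 2*r*(4 + r))
(1/(-1 + j(J)) + 8)² = (1/(-1 + 2*1*(4 + 1)) + 8)² = (1/(-1 + 2*1*5) + 8)² = (1/(-1 + 10) + 8)² = (1/9 + 8)² = (⅑ + 8)² = (73/9)² = 5329/81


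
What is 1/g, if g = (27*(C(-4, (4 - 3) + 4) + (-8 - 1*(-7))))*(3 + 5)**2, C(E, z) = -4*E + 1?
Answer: 1/27648 ≈ 3.6169e-5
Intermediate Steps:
C(E, z) = 1 - 4*E
g = 27648 (g = (27*((1 - 4*(-4)) + (-8 - 1*(-7))))*(3 + 5)**2 = (27*((1 + 16) + (-8 + 7)))*8**2 = (27*(17 - 1))*64 = (27*16)*64 = 432*64 = 27648)
1/g = 1/27648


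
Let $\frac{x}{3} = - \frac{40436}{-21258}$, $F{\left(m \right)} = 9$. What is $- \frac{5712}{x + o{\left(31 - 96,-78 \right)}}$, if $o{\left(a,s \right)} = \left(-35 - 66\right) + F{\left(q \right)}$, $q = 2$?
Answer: $\frac{10118808}{152869} \approx 66.193$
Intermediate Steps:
$o{\left(a,s \right)} = -92$ ($o{\left(a,s \right)} = \left(-35 - 66\right) + 9 = -101 + 9 = -92$)
$x = \frac{20218}{3543}$ ($x = 3 \left(- \frac{40436}{-21258}\right) = 3 \left(\left(-40436\right) \left(- \frac{1}{21258}\right)\right) = 3 \cdot \frac{20218}{10629} = \frac{20218}{3543} \approx 5.7065$)
$- \frac{5712}{x + o{\left(31 - 96,-78 \right)}} = - \frac{5712}{\frac{20218}{3543} - 92} = - \frac{5712}{- \frac{305738}{3543}} = \left(-5712\right) \left(- \frac{3543}{305738}\right) = \frac{10118808}{152869}$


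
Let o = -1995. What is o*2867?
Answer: -5719665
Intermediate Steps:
o*2867 = -1995*2867 = -5719665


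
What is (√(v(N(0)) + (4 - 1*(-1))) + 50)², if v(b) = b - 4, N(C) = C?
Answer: 2601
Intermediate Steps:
v(b) = -4 + b
(√(v(N(0)) + (4 - 1*(-1))) + 50)² = (√((-4 + 0) + (4 - 1*(-1))) + 50)² = (√(-4 + (4 + 1)) + 50)² = (√(-4 + 5) + 50)² = (√1 + 50)² = (1 + 50)² = 51² = 2601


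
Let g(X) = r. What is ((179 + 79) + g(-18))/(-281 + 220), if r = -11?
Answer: -247/61 ≈ -4.0492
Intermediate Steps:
g(X) = -11
((179 + 79) + g(-18))/(-281 + 220) = ((179 + 79) - 11)/(-281 + 220) = (258 - 11)/(-61) = 247*(-1/61) = -247/61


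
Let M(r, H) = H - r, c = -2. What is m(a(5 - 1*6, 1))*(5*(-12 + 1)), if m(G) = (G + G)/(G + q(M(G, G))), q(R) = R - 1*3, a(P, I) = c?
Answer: -44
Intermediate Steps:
a(P, I) = -2
q(R) = -3 + R (q(R) = R - 3 = -3 + R)
m(G) = 2*G/(-3 + G) (m(G) = (G + G)/(G + (-3 + (G - G))) = (2*G)/(G + (-3 + 0)) = (2*G)/(G - 3) = (2*G)/(-3 + G) = 2*G/(-3 + G))
m(a(5 - 1*6, 1))*(5*(-12 + 1)) = (2*(-2)/(-3 - 2))*(5*(-12 + 1)) = (2*(-2)/(-5))*(5*(-11)) = (2*(-2)*(-1/5))*(-55) = (4/5)*(-55) = -44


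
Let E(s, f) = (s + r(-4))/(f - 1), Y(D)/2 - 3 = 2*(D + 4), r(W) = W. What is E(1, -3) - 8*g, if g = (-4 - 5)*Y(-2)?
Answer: 4035/4 ≈ 1008.8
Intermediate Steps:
Y(D) = 22 + 4*D (Y(D) = 6 + 2*(2*(D + 4)) = 6 + 2*(2*(4 + D)) = 6 + 2*(8 + 2*D) = 6 + (16 + 4*D) = 22 + 4*D)
E(s, f) = (-4 + s)/(-1 + f) (E(s, f) = (s - 4)/(f - 1) = (-4 + s)/(-1 + f))
g = -126 (g = (-4 - 5)*(22 + 4*(-2)) = -9*(22 - 8) = -9*14 = -126)
E(1, -3) - 8*g = (-4 + 1)/(-1 - 3) - 8*(-126) = -3/(-4) + 1008 = -¼*(-3) + 1008 = ¾ + 1008 = 4035/4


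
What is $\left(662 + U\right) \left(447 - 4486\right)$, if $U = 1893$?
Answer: $-10319645$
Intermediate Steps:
$\left(662 + U\right) \left(447 - 4486\right) = \left(662 + 1893\right) \left(447 - 4486\right) = 2555 \left(-4039\right) = -10319645$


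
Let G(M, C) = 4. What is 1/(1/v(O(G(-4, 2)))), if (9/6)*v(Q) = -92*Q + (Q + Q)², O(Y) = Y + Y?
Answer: -320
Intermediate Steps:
O(Y) = 2*Y
v(Q) = -184*Q/3 + 8*Q²/3 (v(Q) = 2*(-92*Q + (Q + Q)²)/3 = 2*(-92*Q + (2*Q)²)/3 = 2*(-92*Q + 4*Q²)/3 = -184*Q/3 + 8*Q²/3)
1/(1/v(O(G(-4, 2)))) = 1/(1/(8*(2*4)*(-23 + 2*4)/3)) = 1/(1/((8/3)*8*(-23 + 8))) = 1/(1/((8/3)*8*(-15))) = 1/(1/(-320)) = 1/(-1/320) = -320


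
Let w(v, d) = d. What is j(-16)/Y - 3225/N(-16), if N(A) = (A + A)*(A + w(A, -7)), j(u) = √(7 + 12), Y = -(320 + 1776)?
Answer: -3225/736 - √19/2096 ≈ -4.3839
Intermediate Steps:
Y = -2096 (Y = -1*2096 = -2096)
j(u) = √19
N(A) = 2*A*(-7 + A) (N(A) = (A + A)*(A - 7) = (2*A)*(-7 + A) = 2*A*(-7 + A))
j(-16)/Y - 3225/N(-16) = √19/(-2096) - 3225*(-1/(32*(-7 - 16))) = √19*(-1/2096) - 3225/(2*(-16)*(-23)) = -√19/2096 - 3225/736 = -3225/736 - √19/2096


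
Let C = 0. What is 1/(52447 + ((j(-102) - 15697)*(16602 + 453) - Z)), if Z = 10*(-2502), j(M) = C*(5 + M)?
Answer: -1/267634868 ≈ -3.7364e-9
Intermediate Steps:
j(M) = 0 (j(M) = 0*(5 + M) = 0)
Z = -25020
1/(52447 + ((j(-102) - 15697)*(16602 + 453) - Z)) = 1/(52447 + ((0 - 15697)*(16602 + 453) - 1*(-25020))) = 1/(52447 + (-15697*17055 + 25020)) = 1/(52447 + (-267712335 + 25020)) = 1/(52447 - 267687315) = 1/(-267634868) = -1/267634868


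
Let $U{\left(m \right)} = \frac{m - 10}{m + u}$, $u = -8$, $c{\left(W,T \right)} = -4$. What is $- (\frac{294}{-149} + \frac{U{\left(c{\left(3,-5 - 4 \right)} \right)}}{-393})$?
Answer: $\frac{694295}{351342} \approx 1.9761$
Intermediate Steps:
$U{\left(m \right)} = \frac{-10 + m}{-8 + m}$ ($U{\left(m \right)} = \frac{m - 10}{m - 8} = \frac{-10 + m}{-8 + m}$)
$- (\frac{294}{-149} + \frac{U{\left(c{\left(3,-5 - 4 \right)} \right)}}{-393}) = - (\frac{294}{-149} + \frac{\frac{1}{-8 - 4} \left(-10 - 4\right)}{-393}) = - (294 \left(- \frac{1}{149}\right) + \frac{1}{-12} \left(-14\right) \left(- \frac{1}{393}\right)) = - (- \frac{294}{149} + \left(- \frac{1}{12}\right) \left(-14\right) \left(- \frac{1}{393}\right)) = - (- \frac{294}{149} + \frac{7}{6} \left(- \frac{1}{393}\right)) = - (- \frac{294}{149} - \frac{7}{2358}) = \left(-1\right) \left(- \frac{694295}{351342}\right) = \frac{694295}{351342}$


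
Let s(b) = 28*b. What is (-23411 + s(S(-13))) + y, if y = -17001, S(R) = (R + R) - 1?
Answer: -41168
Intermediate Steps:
S(R) = -1 + 2*R (S(R) = 2*R - 1 = -1 + 2*R)
(-23411 + s(S(-13))) + y = (-23411 + 28*(-1 + 2*(-13))) - 17001 = (-23411 + 28*(-1 - 26)) - 17001 = (-23411 + 28*(-27)) - 17001 = (-23411 - 756) - 17001 = -24167 - 17001 = -41168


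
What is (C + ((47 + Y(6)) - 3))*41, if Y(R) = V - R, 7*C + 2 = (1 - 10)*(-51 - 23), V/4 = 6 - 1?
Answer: 43870/7 ≈ 6267.1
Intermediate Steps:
V = 20 (V = 4*(6 - 1) = 4*5 = 20)
C = 664/7 (C = -2/7 + ((1 - 10)*(-51 - 23))/7 = -2/7 + (-9*(-74))/7 = -2/7 + (⅐)*666 = -2/7 + 666/7 = 664/7 ≈ 94.857)
Y(R) = 20 - R
(C + ((47 + Y(6)) - 3))*41 = (664/7 + ((47 + (20 - 1*6)) - 3))*41 = (664/7 + ((47 + (20 - 6)) - 3))*41 = (664/7 + ((47 + 14) - 3))*41 = (664/7 + (61 - 3))*41 = (664/7 + 58)*41 = (1070/7)*41 = 43870/7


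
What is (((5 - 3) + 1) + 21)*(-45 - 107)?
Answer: -3648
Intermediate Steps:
(((5 - 3) + 1) + 21)*(-45 - 107) = ((2 + 1) + 21)*(-152) = (3 + 21)*(-152) = 24*(-152) = -3648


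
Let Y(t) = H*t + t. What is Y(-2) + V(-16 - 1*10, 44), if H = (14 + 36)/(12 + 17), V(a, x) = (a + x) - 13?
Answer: -13/29 ≈ -0.44828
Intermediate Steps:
V(a, x) = -13 + a + x
H = 50/29 ≈ 1.7241
Y(t) = 79*t/29 (Y(t) = 50*t/29 + t = 79*t/29)
Y(-2) + V(-16 - 1*10, 44) = (79/29)*(-2) + (-13 + (-16 - 1*10) + 44) = -158/29 + (-13 + (-16 - 10) + 44) = -158/29 + (-13 - 26 + 44) = -158/29 + 5 = -13/29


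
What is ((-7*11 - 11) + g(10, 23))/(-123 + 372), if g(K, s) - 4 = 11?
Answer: -73/249 ≈ -0.29317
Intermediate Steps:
g(K, s) = 15 (g(K, s) = 4 + 11 = 15)
((-7*11 - 11) + g(10, 23))/(-123 + 372) = ((-7*11 - 11) + 15)/(-123 + 372) = ((-77 - 11) + 15)/249 = (-88 + 15)*(1/249) = -73*1/249 = -73/249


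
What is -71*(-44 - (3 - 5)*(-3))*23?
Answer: 81650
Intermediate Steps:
-71*(-44 - (3 - 5)*(-3))*23 = -71*(-44 - (-2)*(-3))*23 = -71*(-44 - 1*6)*23 = -71*(-44 - 6)*23 = -71*(-50)*23 = 3550*23 = 81650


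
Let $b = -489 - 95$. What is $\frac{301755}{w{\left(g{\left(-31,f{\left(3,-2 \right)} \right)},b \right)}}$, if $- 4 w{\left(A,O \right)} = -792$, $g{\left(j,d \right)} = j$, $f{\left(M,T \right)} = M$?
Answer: $\frac{100585}{66} \approx 1524.0$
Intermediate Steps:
$b = -584$
$w{\left(A,O \right)} = 198$ ($w{\left(A,O \right)} = \left(- \frac{1}{4}\right) \left(-792\right) = 198$)
$\frac{301755}{w{\left(g{\left(-31,f{\left(3,-2 \right)} \right)},b \right)}} = \frac{301755}{198} = 301755 \cdot \frac{1}{198} = \frac{100585}{66}$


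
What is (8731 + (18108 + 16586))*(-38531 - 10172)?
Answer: -2114927775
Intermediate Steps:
(8731 + (18108 + 16586))*(-38531 - 10172) = (8731 + 34694)*(-48703) = 43425*(-48703) = -2114927775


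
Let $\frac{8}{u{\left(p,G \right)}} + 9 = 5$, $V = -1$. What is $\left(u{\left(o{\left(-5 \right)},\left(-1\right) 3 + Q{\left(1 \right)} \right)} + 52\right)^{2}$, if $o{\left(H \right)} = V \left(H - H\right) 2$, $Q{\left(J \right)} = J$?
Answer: $2500$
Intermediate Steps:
$o{\left(H \right)} = 0$ ($o{\left(H \right)} = - (H - H) 2 = \left(-1\right) 0 \cdot 2 = 0 \cdot 2 = 0$)
$u{\left(p,G \right)} = -2$ ($u{\left(p,G \right)} = \frac{8}{-9 + 5} = \frac{8}{-4} = 8 \left(- \frac{1}{4}\right) = -2$)
$\left(u{\left(o{\left(-5 \right)},\left(-1\right) 3 + Q{\left(1 \right)} \right)} + 52\right)^{2} = \left(-2 + 52\right)^{2} = 50^{2} = 2500$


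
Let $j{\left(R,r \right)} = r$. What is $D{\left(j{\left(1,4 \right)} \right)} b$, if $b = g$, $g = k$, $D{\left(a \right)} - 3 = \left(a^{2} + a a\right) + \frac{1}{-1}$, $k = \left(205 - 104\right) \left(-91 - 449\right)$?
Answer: $-1854360$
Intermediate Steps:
$k = -54540$ ($k = 101 \left(-540\right) = -54540$)
$D{\left(a \right)} = 2 + 2 a^{2}$ ($D{\left(a \right)} = 3 + \left(\left(a^{2} + a a\right) + \frac{1}{-1}\right) = 3 + \left(\left(a^{2} + a^{2}\right) - 1\right) = 3 + \left(2 a^{2} - 1\right) = 3 + \left(-1 + 2 a^{2}\right) = 2 + 2 a^{2}$)
$g = -54540$
$b = -54540$
$D{\left(j{\left(1,4 \right)} \right)} b = \left(2 + 2 \cdot 4^{2}\right) \left(-54540\right) = \left(2 + 2 \cdot 16\right) \left(-54540\right) = \left(2 + 32\right) \left(-54540\right) = 34 \left(-54540\right) = -1854360$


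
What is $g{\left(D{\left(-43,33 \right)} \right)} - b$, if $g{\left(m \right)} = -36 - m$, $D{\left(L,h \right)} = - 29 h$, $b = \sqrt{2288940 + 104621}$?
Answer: $921 - \sqrt{2393561} \approx -626.11$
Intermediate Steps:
$b = \sqrt{2393561} \approx 1547.1$
$g{\left(D{\left(-43,33 \right)} \right)} - b = \left(-36 - \left(-29\right) 33\right) - \sqrt{2393561} = \left(-36 - -957\right) - \sqrt{2393561} = \left(-36 + 957\right) - \sqrt{2393561} = 921 - \sqrt{2393561}$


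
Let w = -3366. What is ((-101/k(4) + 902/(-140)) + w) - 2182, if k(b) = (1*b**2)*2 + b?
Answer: -7002133/1260 ≈ -5557.3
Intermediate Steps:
k(b) = b + 2*b**2 (k(b) = b**2*2 + b = 2*b**2 + b = b + 2*b**2)
((-101/k(4) + 902/(-140)) + w) - 2182 = ((-101*1/(4*(1 + 2*4)) + 902/(-140)) - 3366) - 2182 = ((-101*1/(4*(1 + 8)) + 902*(-1/140)) - 3366) - 2182 = ((-101/(4*9) - 451/70) - 3366) - 2182 = ((-101/36 - 451/70) - 3366) - 2182 = (-11653/1260 - 3366) - 2182 = -4252813/1260 - 2182 = -7002133/1260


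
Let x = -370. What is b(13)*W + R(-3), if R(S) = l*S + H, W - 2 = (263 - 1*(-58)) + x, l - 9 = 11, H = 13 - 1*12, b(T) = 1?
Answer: -106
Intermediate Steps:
H = 1 (H = 13 - 12 = 1)
l = 20 (l = 9 + 11 = 20)
W = -47 (W = 2 + ((263 - 1*(-58)) - 370) = 2 + ((263 + 58) - 370) = 2 + (321 - 370) = 2 - 49 = -47)
R(S) = 1 + 20*S (R(S) = 20*S + 1 = 1 + 20*S)
b(13)*W + R(-3) = 1*(-47) + (1 + 20*(-3)) = -47 + (1 - 60) = -47 - 59 = -106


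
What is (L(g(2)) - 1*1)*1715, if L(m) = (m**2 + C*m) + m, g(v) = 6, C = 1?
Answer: 80605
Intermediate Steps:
L(m) = m**2 + 2*m (L(m) = (m**2 + 1*m) + m = (m**2 + m) + m = (m + m**2) + m = m**2 + 2*m)
(L(g(2)) - 1*1)*1715 = (6*(2 + 6) - 1*1)*1715 = (6*8 - 1)*1715 = (48 - 1)*1715 = 47*1715 = 80605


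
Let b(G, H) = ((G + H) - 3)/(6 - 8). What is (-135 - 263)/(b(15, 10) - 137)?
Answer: 199/74 ≈ 2.6892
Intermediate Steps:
b(G, H) = 3/2 - G/2 - H/2 (b(G, H) = (-3 + G + H)/(-2) = (-3 + G + H)*(-½) = 3/2 - G/2 - H/2)
(-135 - 263)/(b(15, 10) - 137) = (-135 - 263)/((3/2 - ½*15 - ½*10) - 137) = -398/((3/2 - 15/2 - 5) - 137) = -398/(-11 - 137) = -398/(-148) = -398*(-1/148) = 199/74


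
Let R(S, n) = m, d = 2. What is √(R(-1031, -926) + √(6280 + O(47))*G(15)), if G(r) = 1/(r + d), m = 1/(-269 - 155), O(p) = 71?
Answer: √(-30634 + 764048*√6351)/3604 ≈ 2.1646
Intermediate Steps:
m = -1/424 (m = 1/(-424) = -1/424 ≈ -0.0023585)
R(S, n) = -1/424
G(r) = 1/(2 + r) (G(r) = 1/(r + 2) = 1/(2 + r))
√(R(-1031, -926) + √(6280 + O(47))*G(15)) = √(-1/424 + √(6280 + 71)/(2 + 15)) = √(-1/424 + √6351/17)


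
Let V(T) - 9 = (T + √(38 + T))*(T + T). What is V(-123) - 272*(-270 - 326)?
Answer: 192379 - 246*I*√85 ≈ 1.9238e+5 - 2268.0*I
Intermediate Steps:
V(T) = 9 + 2*T*(T + √(38 + T)) (V(T) = 9 + (T + √(38 + T))*(T + T) = 9 + (T + √(38 + T))*(2*T) = 9 + 2*T*(T + √(38 + T)))
V(-123) - 272*(-270 - 326) = (9 + 2*(-123)² + 2*(-123)*√(38 - 123)) - 272*(-270 - 326) = (9 + 2*15129 + 2*(-123)*√(-85)) - 272*(-596) = (9 + 30258 + 2*(-123)*(I*√85)) + 162112 = (9 + 30258 - 246*I*√85) + 162112 = (30267 - 246*I*√85) + 162112 = 192379 - 246*I*√85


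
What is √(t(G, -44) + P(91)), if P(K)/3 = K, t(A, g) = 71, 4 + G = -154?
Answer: 2*√86 ≈ 18.547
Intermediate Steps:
G = -158 (G = -4 - 154 = -158)
P(K) = 3*K
√(t(G, -44) + P(91)) = √(71 + 3*91) = √(71 + 273) = √344 = 2*√86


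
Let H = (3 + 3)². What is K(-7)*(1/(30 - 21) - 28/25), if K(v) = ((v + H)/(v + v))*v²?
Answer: 46081/450 ≈ 102.40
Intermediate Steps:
H = 36 (H = 6² = 36)
K(v) = v*(36 + v)/2 (K(v) = ((v + 36)/(v + v))*v² = ((36 + v)/((2*v)))*v² = ((36 + v)*(1/(2*v)))*v² = ((36 + v)/(2*v))*v² = v*(36 + v)/2)
K(-7)*(1/(30 - 21) - 28/25) = ((½)*(-7)*(36 - 7))*(1/(30 - 21) - 28/25) = ((½)*(-7)*29)*(1/9 - 28*1/25) = -203*(⅑ - 28/25)/2 = -203/2*(-227/225) = 46081/450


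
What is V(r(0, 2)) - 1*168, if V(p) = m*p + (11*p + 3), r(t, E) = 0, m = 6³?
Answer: -165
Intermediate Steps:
m = 216
V(p) = 3 + 227*p (V(p) = 216*p + (11*p + 3) = 216*p + (3 + 11*p) = 3 + 227*p)
V(r(0, 2)) - 1*168 = (3 + 227*0) - 1*168 = (3 + 0) - 168 = 3 - 168 = -165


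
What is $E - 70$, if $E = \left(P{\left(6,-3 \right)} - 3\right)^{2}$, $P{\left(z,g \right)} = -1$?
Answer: $-54$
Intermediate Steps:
$E = 16$ ($E = \left(-1 - 3\right)^{2} = \left(-4\right)^{2} = 16$)
$E - 70 = 16 - 70 = -54$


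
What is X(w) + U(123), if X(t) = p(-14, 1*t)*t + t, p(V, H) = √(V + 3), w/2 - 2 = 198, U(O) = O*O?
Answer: 15529 + 400*I*√11 ≈ 15529.0 + 1326.7*I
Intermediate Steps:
U(O) = O²
w = 400 (w = 4 + 2*198 = 4 + 396 = 400)
p(V, H) = √(3 + V)
X(t) = t + I*t*√11 (X(t) = √(3 - 14)*t + t = √(-11)*t + t = (I*√11)*t + t = I*t*√11 + t = t + I*t*√11)
X(w) + U(123) = 400*(1 + I*√11) + 123² = (400 + 400*I*√11) + 15129 = 15529 + 400*I*√11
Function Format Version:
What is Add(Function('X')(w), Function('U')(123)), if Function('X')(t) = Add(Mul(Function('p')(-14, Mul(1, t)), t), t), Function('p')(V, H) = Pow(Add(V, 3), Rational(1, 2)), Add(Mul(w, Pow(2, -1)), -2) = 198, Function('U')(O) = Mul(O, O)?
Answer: Add(15529, Mul(400, I, Pow(11, Rational(1, 2)))) ≈ Add(15529., Mul(1326.7, I))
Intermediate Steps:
Function('U')(O) = Pow(O, 2)
w = 400 (w = Add(4, Mul(2, 198)) = Add(4, 396) = 400)
Function('p')(V, H) = Pow(Add(3, V), Rational(1, 2))
Function('X')(t) = Add(t, Mul(I, t, Pow(11, Rational(1, 2)))) (Function('X')(t) = Add(Mul(Pow(Add(3, -14), Rational(1, 2)), t), t) = Add(Mul(Pow(-11, Rational(1, 2)), t), t) = Add(Mul(Mul(I, Pow(11, Rational(1, 2))), t), t) = Add(Mul(I, t, Pow(11, Rational(1, 2))), t) = Add(t, Mul(I, t, Pow(11, Rational(1, 2)))))
Add(Function('X')(w), Function('U')(123)) = Add(Mul(400, Add(1, Mul(I, Pow(11, Rational(1, 2))))), Pow(123, 2)) = Add(Add(400, Mul(400, I, Pow(11, Rational(1, 2)))), 15129) = Add(15529, Mul(400, I, Pow(11, Rational(1, 2))))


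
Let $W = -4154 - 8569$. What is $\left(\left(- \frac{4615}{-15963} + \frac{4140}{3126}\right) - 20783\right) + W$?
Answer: $- \frac{278646701953}{8316723} \approx -33504.0$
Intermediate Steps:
$W = -12723$ ($W = -4154 - 8569 = -12723$)
$\left(\left(- \frac{4615}{-15963} + \frac{4140}{3126}\right) - 20783\right) + W = \left(\left(- \frac{4615}{-15963} + \frac{4140}{3126}\right) - 20783\right) - 12723 = \left(\left(\left(-4615\right) \left(- \frac{1}{15963}\right) + 4140 \cdot \frac{1}{3126}\right) - 20783\right) - 12723 = \left(\left(\frac{4615}{15963} + \frac{690}{521}\right) - 20783\right) - 12723 = \left(\frac{13418885}{8316723} - 20783\right) - 12723 = - \frac{172833035224}{8316723} - 12723 = - \frac{278646701953}{8316723}$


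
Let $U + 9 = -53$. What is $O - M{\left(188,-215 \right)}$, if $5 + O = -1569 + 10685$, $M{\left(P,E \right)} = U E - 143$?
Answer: $-4076$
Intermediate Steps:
$U = -62$ ($U = -9 - 53 = -62$)
$M{\left(P,E \right)} = -143 - 62 E$ ($M{\left(P,E \right)} = - 62 E - 143 = -143 - 62 E$)
$O = 9111$ ($O = -5 + \left(-1569 + 10685\right) = -5 + 9116 = 9111$)
$O - M{\left(188,-215 \right)} = 9111 - \left(-143 - -13330\right) = 9111 - \left(-143 + 13330\right) = 9111 - 13187 = -4076$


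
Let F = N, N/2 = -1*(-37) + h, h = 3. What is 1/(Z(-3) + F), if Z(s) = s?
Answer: 1/77 ≈ 0.012987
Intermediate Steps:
N = 80 (N = 2*(-1*(-37) + 3) = 2*(37 + 3) = 2*40 = 80)
F = 80
1/(Z(-3) + F) = 1/(-3 + 80) = 1/77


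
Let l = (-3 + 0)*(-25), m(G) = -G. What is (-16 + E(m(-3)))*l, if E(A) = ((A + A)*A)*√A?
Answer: -1200 + 1350*√3 ≈ 1138.3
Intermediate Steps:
l = 75 (l = -3*(-25) = 75)
E(A) = 2*A^(5/2) (E(A) = ((2*A)*A)*√A = (2*A²)*√A = 2*A^(5/2))
(-16 + E(m(-3)))*l = (-16 + 2*(-1*(-3))^(5/2))*75 = (-16 + 2*3^(5/2))*75 = (-16 + 2*(9*√3))*75 = (-16 + 18*√3)*75 = -1200 + 1350*√3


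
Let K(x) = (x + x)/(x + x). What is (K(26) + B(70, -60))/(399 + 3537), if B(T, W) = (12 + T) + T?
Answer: 51/1312 ≈ 0.038872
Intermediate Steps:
K(x) = 1 (K(x) = (2*x)/((2*x)) = (2*x)*(1/(2*x)) = 1)
B(T, W) = 12 + 2*T
(K(26) + B(70, -60))/(399 + 3537) = (1 + (12 + 2*70))/(399 + 3537) = (1 + (12 + 140))/3936 = (1 + 152)*(1/3936) = 153*(1/3936) = 51/1312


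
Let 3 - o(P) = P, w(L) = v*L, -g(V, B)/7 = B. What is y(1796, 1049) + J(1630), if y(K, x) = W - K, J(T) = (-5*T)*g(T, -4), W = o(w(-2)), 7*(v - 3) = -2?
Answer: -1609913/7 ≈ -2.2999e+5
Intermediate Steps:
v = 19/7 (v = 3 + (⅐)*(-2) = 3 - 2/7 = 19/7 ≈ 2.7143)
g(V, B) = -7*B
w(L) = 19*L/7
o(P) = 3 - P
W = 59/7 (W = 3 - 19*(-2)/7 = 3 - 1*(-38/7) = 3 + 38/7 = 59/7 ≈ 8.4286)
J(T) = -140*T (J(T) = (-5*T)*(-7*(-4)) = -5*T*28 = -140*T)
y(K, x) = 59/7 - K
y(1796, 1049) + J(1630) = (59/7 - 1*1796) - 140*1630 = (59/7 - 1796) - 228200 = -12513/7 - 228200 = -1609913/7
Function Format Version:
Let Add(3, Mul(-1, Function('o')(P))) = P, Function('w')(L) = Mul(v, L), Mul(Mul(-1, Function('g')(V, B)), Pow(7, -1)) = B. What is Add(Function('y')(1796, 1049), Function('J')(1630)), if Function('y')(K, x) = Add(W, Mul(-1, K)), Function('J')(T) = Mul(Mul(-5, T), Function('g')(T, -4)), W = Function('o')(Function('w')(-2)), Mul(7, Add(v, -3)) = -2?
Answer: Rational(-1609913, 7) ≈ -2.2999e+5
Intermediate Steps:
v = Rational(19, 7) (v = Add(3, Mul(Rational(1, 7), -2)) = Add(3, Rational(-2, 7)) = Rational(19, 7) ≈ 2.7143)
Function('g')(V, B) = Mul(-7, B)
Function('w')(L) = Mul(Rational(19, 7), L)
Function('o')(P) = Add(3, Mul(-1, P))
W = Rational(59, 7) (W = Add(3, Mul(-1, Mul(Rational(19, 7), -2))) = Add(3, Mul(-1, Rational(-38, 7))) = Add(3, Rational(38, 7)) = Rational(59, 7) ≈ 8.4286)
Function('J')(T) = Mul(-140, T) (Function('J')(T) = Mul(Mul(-5, T), Mul(-7, -4)) = Mul(Mul(-5, T), 28) = Mul(-140, T))
Function('y')(K, x) = Add(Rational(59, 7), Mul(-1, K))
Add(Function('y')(1796, 1049), Function('J')(1630)) = Add(Add(Rational(59, 7), Mul(-1, 1796)), Mul(-140, 1630)) = Add(Add(Rational(59, 7), -1796), -228200) = Add(Rational(-12513, 7), -228200) = Rational(-1609913, 7)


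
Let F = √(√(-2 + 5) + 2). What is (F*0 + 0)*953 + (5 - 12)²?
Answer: 49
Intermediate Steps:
F = √(2 + √3) (F = √(√3 + 2) = √(2 + √3) ≈ 1.9319)
(F*0 + 0)*953 + (5 - 12)² = (√(2 + √3)*0 + 0)*953 + (5 - 12)² = (0 + 0)*953 + (-7)² = 0*953 + 49 = 0 + 49 = 49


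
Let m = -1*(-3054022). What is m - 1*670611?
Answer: 2383411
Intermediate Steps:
m = 3054022
m - 1*670611 = 3054022 - 1*670611 = 3054022 - 670611 = 2383411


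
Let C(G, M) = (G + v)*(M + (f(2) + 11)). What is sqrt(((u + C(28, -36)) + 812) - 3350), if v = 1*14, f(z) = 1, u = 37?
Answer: 11*I*sqrt(29) ≈ 59.237*I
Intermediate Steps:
v = 14
C(G, M) = (12 + M)*(14 + G) (C(G, M) = (G + 14)*(M + (1 + 11)) = (14 + G)*(M + 12) = (14 + G)*(12 + M) = (12 + M)*(14 + G))
sqrt(((u + C(28, -36)) + 812) - 3350) = sqrt(((37 + (168 + 12*28 + 14*(-36) + 28*(-36))) + 812) - 3350) = sqrt(((37 + (168 + 336 - 504 - 1008)) + 812) - 3350) = sqrt(((37 - 1008) + 812) - 3350) = sqrt((-971 + 812) - 3350) = sqrt(-159 - 3350) = sqrt(-3509) = 11*I*sqrt(29)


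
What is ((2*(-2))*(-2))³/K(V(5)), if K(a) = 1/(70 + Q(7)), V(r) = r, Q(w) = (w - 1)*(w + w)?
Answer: 78848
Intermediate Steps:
Q(w) = 2*w*(-1 + w) (Q(w) = (-1 + w)*(2*w) = 2*w*(-1 + w))
K(a) = 1/154 (K(a) = 1/(70 + 2*7*(-1 + 7)) = 1/(70 + 2*7*6) = 1/(70 + 84) = 1/154)
((2*(-2))*(-2))³/K(V(5)) = ((2*(-2))*(-2))³/(1/154) = (-4*(-2))³*154 = 8³*154 = 512*154 = 78848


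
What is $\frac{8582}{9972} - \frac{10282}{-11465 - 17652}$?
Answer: $\frac{176207099}{145177362} \approx 1.2137$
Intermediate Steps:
$\frac{8582}{9972} - \frac{10282}{-11465 - 17652} = 8582 \cdot \frac{1}{9972} - \frac{10282}{-29117} = \frac{4291}{4986} - - \frac{10282}{29117} = \frac{4291}{4986} + \frac{10282}{29117} = \frac{176207099}{145177362}$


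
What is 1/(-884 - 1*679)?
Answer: -1/1563 ≈ -0.00063980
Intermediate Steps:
1/(-884 - 1*679) = 1/(-884 - 679) = 1/(-1563) = -1/1563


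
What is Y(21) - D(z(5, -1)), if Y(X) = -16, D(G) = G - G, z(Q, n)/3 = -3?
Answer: -16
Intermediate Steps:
z(Q, n) = -9 (z(Q, n) = 3*(-3) = -9)
D(G) = 0
Y(21) - D(z(5, -1)) = -16 - 1*0 = -16 + 0 = -16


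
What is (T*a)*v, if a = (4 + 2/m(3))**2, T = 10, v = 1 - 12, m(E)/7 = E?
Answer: -813560/441 ≈ -1844.8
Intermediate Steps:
m(E) = 7*E
v = -11
a = 7396/441 (a = (4 + 2/((7*3)))**2 = (4 + 2/21)**2 = (86/21)**2 = 7396/441 ≈ 16.771)
(T*a)*v = (10*(7396/441))*(-11) = (73960/441)*(-11) = -813560/441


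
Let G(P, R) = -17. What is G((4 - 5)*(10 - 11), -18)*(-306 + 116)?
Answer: 3230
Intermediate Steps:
G((4 - 5)*(10 - 11), -18)*(-306 + 116) = -17*(-306 + 116) = -17*(-190) = 3230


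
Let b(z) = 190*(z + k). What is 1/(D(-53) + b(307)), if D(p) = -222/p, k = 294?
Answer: 53/6052292 ≈ 8.7570e-6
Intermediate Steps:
b(z) = 55860 + 190*z (b(z) = 190*(z + 294) = 190*(294 + z) = 55860 + 190*z)
1/(D(-53) + b(307)) = 1/(-222/(-53) + (55860 + 190*307)) = 1/(-222*(-1/53) + (55860 + 58330)) = 1/(222/53 + 114190) = 1/(6052292/53) = 53/6052292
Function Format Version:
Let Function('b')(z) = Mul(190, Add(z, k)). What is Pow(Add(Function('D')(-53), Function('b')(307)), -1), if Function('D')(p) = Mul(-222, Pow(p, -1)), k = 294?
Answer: Rational(53, 6052292) ≈ 8.7570e-6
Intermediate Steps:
Function('b')(z) = Add(55860, Mul(190, z)) (Function('b')(z) = Mul(190, Add(z, 294)) = Mul(190, Add(294, z)) = Add(55860, Mul(190, z)))
Pow(Add(Function('D')(-53), Function('b')(307)), -1) = Pow(Add(Mul(-222, Pow(-53, -1)), Add(55860, Mul(190, 307))), -1) = Pow(Add(Mul(-222, Rational(-1, 53)), Add(55860, 58330)), -1) = Pow(Add(Rational(222, 53), 114190), -1) = Pow(Rational(6052292, 53), -1) = Rational(53, 6052292)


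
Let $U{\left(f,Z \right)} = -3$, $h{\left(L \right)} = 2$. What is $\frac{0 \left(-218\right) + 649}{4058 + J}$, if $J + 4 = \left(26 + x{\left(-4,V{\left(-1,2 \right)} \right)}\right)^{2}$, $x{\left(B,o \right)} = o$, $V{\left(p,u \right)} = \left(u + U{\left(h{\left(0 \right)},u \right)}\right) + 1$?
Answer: $\frac{59}{430} \approx 0.13721$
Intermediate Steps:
$V{\left(p,u \right)} = -2 + u$ ($V{\left(p,u \right)} = \left(u - 3\right) + 1 = \left(-3 + u\right) + 1 = -2 + u$)
$J = 672$ ($J = -4 + \left(26 + \left(-2 + 2\right)\right)^{2} = -4 + \left(26 + 0\right)^{2} = -4 + 26^{2} = -4 + 676 = 672$)
$\frac{0 \left(-218\right) + 649}{4058 + J} = \frac{0 \left(-218\right) + 649}{4058 + 672} = \frac{0 + 649}{4730} = 649 \cdot \frac{1}{4730} = \frac{59}{430}$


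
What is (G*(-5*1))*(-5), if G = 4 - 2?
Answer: 50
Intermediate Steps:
G = 2
(G*(-5*1))*(-5) = (2*(-5*1))*(-5) = (2*(-5))*(-5) = -10*(-5) = 50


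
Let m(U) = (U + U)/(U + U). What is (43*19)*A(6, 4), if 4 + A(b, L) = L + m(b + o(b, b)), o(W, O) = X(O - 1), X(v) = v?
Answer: 817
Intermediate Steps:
o(W, O) = -1 + O (o(W, O) = O - 1 = -1 + O)
m(U) = 1 (m(U) = (2*U)/((2*U)) = (2*U)*(1/(2*U)) = 1)
A(b, L) = -3 + L (A(b, L) = -4 + (L + 1) = -4 + (1 + L) = -3 + L)
(43*19)*A(6, 4) = (43*19)*(-3 + 4) = 817*1 = 817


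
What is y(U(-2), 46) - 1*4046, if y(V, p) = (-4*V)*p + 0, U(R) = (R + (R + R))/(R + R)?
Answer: -4322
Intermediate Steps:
U(R) = 3/2 (U(R) = (R + 2*R)/((2*R)) = (3*R)*(1/(2*R)) = 3/2)
y(V, p) = -4*V*p (y(V, p) = -4*V*p + 0 = -4*V*p)
y(U(-2), 46) - 1*4046 = -4*3/2*46 - 1*4046 = -276 - 4046 = -4322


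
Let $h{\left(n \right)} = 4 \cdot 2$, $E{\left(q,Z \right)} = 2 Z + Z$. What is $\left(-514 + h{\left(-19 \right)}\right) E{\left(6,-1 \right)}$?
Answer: $1518$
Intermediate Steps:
$E{\left(q,Z \right)} = 3 Z$
$h{\left(n \right)} = 8$
$\left(-514 + h{\left(-19 \right)}\right) E{\left(6,-1 \right)} = \left(-514 + 8\right) 3 \left(-1\right) = \left(-506\right) \left(-3\right) = 1518$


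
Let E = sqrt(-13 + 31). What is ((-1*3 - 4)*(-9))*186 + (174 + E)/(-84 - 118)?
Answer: 1183431/101 - 3*sqrt(2)/202 ≈ 11717.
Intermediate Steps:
E = 3*sqrt(2) (E = sqrt(18) = 3*sqrt(2) ≈ 4.2426)
((-1*3 - 4)*(-9))*186 + (174 + E)/(-84 - 118) = ((-1*3 - 4)*(-9))*186 + (174 + 3*sqrt(2))/(-84 - 118) = ((-3 - 4)*(-9))*186 + (174 + 3*sqrt(2))/(-202) = -7*(-9)*186 + (174 + 3*sqrt(2))*(-1/202) = 63*186 + (-87/101 - 3*sqrt(2)/202) = 11718 + (-87/101 - 3*sqrt(2)/202) = 1183431/101 - 3*sqrt(2)/202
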